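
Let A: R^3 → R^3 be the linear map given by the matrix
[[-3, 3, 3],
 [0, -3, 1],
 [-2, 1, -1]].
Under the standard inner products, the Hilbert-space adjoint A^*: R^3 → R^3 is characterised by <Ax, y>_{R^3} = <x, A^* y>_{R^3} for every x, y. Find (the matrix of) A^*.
A^* = A^T =
[[-3, 0, -2],
 [3, -3, 1],
 [3, 1, -1]]

For real matrices with standard dot products, the defining identity <Ax, y> = <x, A^* y> gives (Ax)^T y = x^T (A^*) y, i.e. x^T A^T y = x^T (A^*) y. Since this holds for all x, y, we must have A^* = A^T. Therefore
A^* =
[[-3, 0, -2],
 [3, -3, 1],
 [3, 1, -1]].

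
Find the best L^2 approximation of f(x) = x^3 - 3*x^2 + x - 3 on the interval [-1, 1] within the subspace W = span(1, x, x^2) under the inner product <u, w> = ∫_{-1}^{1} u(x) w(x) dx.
g(x) = -3*x^2 + 8*x/5 - 3

The best approximation g ∈ W is the orthogonal projection of f onto W. Writing g = a_0 + a_1 x + a_2 x^2, the coefficients solve the normal equations G · a = b where
  G_{ij} = <φ_i, φ_j> and b_i = <f, φ_i>, with φ_0 = 1, φ_1 = x, φ_2 = x^2.
G =
  [2, 0, 2/3]
  [0, 2/3, 0]
  [2/3, 0, 2/5],
b = (-8, 16/15, -16/5).
Solving gives a_0 = -3, a_1 = 8/5, a_2 = -3, so
  g(x) = -3*x^2 + 8*x/5 - 3.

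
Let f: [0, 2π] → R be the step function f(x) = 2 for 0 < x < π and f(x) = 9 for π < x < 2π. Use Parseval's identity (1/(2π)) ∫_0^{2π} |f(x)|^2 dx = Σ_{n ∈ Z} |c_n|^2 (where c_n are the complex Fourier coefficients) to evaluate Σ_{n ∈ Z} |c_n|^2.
Σ |c_n|^2 = 85/2

Parseval equates the L^2 energy of f (normalised by 1/(2π)) with the ℓ^2 sum of its Fourier coefficients: (1/(2π)) ∫_0^{2π} |f|^2 = Σ |c_n|^2.
Compute the left side: (1/(2π)) [∫_0^π 2^2 dx + ∫_π^{2π} 9^2 dx] = (1/(2π)) · (4π + 81π) = (4 + 81)/2 = 85/2.
So Σ_{n ∈ Z} |c_n|^2 = 85/2.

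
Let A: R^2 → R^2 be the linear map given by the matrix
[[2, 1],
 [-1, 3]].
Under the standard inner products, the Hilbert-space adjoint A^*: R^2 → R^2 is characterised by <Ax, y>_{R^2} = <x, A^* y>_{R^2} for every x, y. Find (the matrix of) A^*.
A^* = A^T =
[[2, -1],
 [1, 3]]

For real matrices with standard dot products, the defining identity <Ax, y> = <x, A^* y> gives (Ax)^T y = x^T (A^*) y, i.e. x^T A^T y = x^T (A^*) y. Since this holds for all x, y, we must have A^* = A^T. Therefore
A^* =
[[2, -1],
 [1, 3]].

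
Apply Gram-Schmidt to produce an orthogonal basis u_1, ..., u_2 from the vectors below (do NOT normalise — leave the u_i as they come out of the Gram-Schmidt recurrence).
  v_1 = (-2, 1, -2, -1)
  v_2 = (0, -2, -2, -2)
Orthogonal basis:
  u_1 = (-2, 1, -2, -1)
  u_2 = (4/5, -12/5, -6/5, -8/5)

Apply the Gram-Schmidt recurrence
  u_1 = v_1
  u_i = v_i − Σ_{j<i} ((v_i · u_j) / (u_j · u_j)) · u_j.

Step by step this gives:
  u_1 = (-2, 1, -2, -1)
  u_2 = (4/5, -12/5, -6/5, -8/5)

Orthogonality check:
  u_2 · u_1 = 0 (should be 0)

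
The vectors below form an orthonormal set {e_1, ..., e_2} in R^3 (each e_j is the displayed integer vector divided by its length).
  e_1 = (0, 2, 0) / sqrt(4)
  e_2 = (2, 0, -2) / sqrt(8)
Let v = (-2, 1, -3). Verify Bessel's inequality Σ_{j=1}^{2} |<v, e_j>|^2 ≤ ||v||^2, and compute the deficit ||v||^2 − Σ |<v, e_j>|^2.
Σ |<v, e_j>|^2 = 3/2; ||v||^2 = 14; deficit = 25/2

Write each e_j = u_j / sqrt(<u_j, u_j>) where u_j is the displayed integer vector. Then <v, e_j> = <v, u_j> / sqrt(<u_j, u_j>), so |<v, e_j>|^2 = <v, u_j>^2 / <u_j, u_j>.
Coefficients: <v, e_1> = 2/sqrt(4), <v, e_2> = 2/sqrt(8).
Square and sum: Σ |<v, e_j>|^2 = 3/2.
Compute ||v||^2 = v·v = 14.
Deficit = 14 − 3/2 = 25/2 ≥ 0, confirming Bessel's inequality. (The deficit equals ||v − Σ <v,e_j> e_j||^2, the squared distance from v to span{e_j}.)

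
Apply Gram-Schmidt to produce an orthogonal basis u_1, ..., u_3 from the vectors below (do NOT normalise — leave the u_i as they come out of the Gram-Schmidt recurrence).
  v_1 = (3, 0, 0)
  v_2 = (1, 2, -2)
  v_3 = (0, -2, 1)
Orthogonal basis:
  u_1 = (3, 0, 0)
  u_2 = (0, 2, -2)
  u_3 = (0, -1/2, -1/2)

Apply the Gram-Schmidt recurrence
  u_1 = v_1
  u_i = v_i − Σ_{j<i} ((v_i · u_j) / (u_j · u_j)) · u_j.

Step by step this gives:
  u_1 = (3, 0, 0)
  u_2 = (0, 2, -2)
  u_3 = (0, -1/2, -1/2)

Orthogonality check:
  u_2 · u_1 = 0 (should be 0)
  u_3 · u_1 = 0 (should be 0)
  u_3 · u_2 = 0 (should be 0)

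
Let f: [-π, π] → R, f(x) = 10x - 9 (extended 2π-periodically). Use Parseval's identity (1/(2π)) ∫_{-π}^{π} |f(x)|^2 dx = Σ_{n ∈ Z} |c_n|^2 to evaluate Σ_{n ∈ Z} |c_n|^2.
Σ |c_n|^2 = 100π^2/3 + 81

Expand and integrate term by term over [-π, π]:
  ∫ (10x)^2 dx = 100·(2π^3/3); ∫ 2·10·(-9)·x dx = 0 (odd integrand); ∫ (-9)^2 dx = 81·2π.
So (1/(2π)) ∫_{-π}^{π} (10x - 9)^2 dx = 100π^2/3 + 81 = 100π^2/3 + 81.
Parseval ⇒ Σ |c_n|^2 = 100π^2/3 + 81.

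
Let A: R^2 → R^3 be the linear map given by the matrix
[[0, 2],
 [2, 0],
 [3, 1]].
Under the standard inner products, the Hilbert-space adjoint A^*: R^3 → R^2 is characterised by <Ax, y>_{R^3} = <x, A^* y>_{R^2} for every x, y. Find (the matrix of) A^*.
A^* = A^T =
[[0, 2, 3],
 [2, 0, 1]]

For real matrices with standard dot products, the defining identity <Ax, y> = <x, A^* y> gives (Ax)^T y = x^T (A^*) y, i.e. x^T A^T y = x^T (A^*) y. Since this holds for all x, y, we must have A^* = A^T. Therefore
A^* =
[[0, 2, 3],
 [2, 0, 1]].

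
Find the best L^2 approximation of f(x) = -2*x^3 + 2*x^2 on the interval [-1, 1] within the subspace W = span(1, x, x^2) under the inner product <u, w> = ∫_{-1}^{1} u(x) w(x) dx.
g(x) = 2*x^2 - 6*x/5

The best approximation g ∈ W is the orthogonal projection of f onto W. Writing g = a_0 + a_1 x + a_2 x^2, the coefficients solve the normal equations G · a = b where
  G_{ij} = <φ_i, φ_j> and b_i = <f, φ_i>, with φ_0 = 1, φ_1 = x, φ_2 = x^2.
G =
  [2, 0, 2/3]
  [0, 2/3, 0]
  [2/3, 0, 2/5],
b = (4/3, -4/5, 4/5).
Solving gives a_0 = 0, a_1 = -6/5, a_2 = 2, so
  g(x) = 2*x^2 - 6*x/5.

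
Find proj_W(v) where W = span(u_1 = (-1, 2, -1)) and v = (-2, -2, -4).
proj_W(v) = (-1/3, 2/3, -1/3)

Set up U = [u_1 | ... | u_1] ∈ R^(3×1). The projector onto W = col(U) is P = U (U^T U)^(-1) U^T.
Compute U^T U =
  [6],
and U^T v = (2).
Solve U^T U · c = U^T v for the coefficients: c = (1/3). The projection is proj_W(v) = U c.
Check: (v - proj_W(v)) · u_1 = 0  (should be 0).
Result: proj_W(v) = (-1/3, 2/3, -1/3).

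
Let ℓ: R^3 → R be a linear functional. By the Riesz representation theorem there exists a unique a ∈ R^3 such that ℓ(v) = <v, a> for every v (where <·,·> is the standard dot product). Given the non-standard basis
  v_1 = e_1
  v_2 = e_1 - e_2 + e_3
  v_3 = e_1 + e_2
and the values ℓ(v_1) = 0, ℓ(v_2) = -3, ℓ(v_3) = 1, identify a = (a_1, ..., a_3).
a = (0, 1, -2)

Write a = (a_1, ..., a_3) in the standard basis. For each basis vector v_i, ℓ(v_i) = <v_i, a> is a linear equation in the a_j's. Collect the n equations into a matrix system V a = ℓ, where row i of V is v_i (expressed in the standard basis). Since V is invertible (lower-triangular with 1s on the diagonal, up to permutation), solve by back-substitution:
  V =
[[1, 0, 0],
 [1, -1, 1],
 [1, 1, 0]]
  V a = (0, -3, 1)
Solving gives a = (0, 1, -2).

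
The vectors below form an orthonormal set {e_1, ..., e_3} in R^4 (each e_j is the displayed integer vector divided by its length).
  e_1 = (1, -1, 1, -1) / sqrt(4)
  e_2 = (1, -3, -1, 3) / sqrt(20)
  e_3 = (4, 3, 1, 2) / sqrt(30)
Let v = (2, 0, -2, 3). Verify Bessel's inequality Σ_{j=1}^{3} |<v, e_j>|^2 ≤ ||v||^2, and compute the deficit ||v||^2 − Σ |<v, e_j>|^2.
Σ |<v, e_j>|^2 = 31/2; ||v||^2 = 17; deficit = 3/2

Write each e_j = u_j / sqrt(<u_j, u_j>) where u_j is the displayed integer vector. Then <v, e_j> = <v, u_j> / sqrt(<u_j, u_j>), so |<v, e_j>|^2 = <v, u_j>^2 / <u_j, u_j>.
Coefficients: <v, e_1> = -3/sqrt(4), <v, e_2> = 13/sqrt(20), <v, e_3> = 12/sqrt(30).
Square and sum: Σ |<v, e_j>|^2 = 31/2.
Compute ||v||^2 = v·v = 17.
Deficit = 17 − 31/2 = 3/2 ≥ 0, confirming Bessel's inequality. (The deficit equals ||v − Σ <v,e_j> e_j||^2, the squared distance from v to span{e_j}.)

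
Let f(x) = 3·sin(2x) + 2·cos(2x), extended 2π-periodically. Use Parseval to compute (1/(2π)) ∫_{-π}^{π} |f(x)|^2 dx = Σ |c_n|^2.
Σ |c_n|^2 = 13/2

Expand |f|^2 and use orthogonality of {sin(nx), cos(mx)} on [-π, π]:
  ∫_{-π}^{π} sin(nx)^2 dx = π, ∫ cos(mx)^2 dx = π, and cross terms integrate to 0.
So ∫_{-π}^{π} f(x)^2 dx = 3^2 · π + 2^2 · π = (9 + 4)π.
Divide by 2π: (9 + 4)/2 = 13/2.
By Parseval, this equals Σ |c_n|^2.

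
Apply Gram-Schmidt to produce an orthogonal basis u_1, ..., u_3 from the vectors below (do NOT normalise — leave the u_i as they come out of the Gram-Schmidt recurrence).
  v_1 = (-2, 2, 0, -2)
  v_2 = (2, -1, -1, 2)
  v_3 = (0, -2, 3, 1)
Orthogonal basis:
  u_1 = (-2, 2, 0, -2)
  u_2 = (1/3, 2/3, -1, 1/3)
  u_3 = (-1/5, 3/5, 3/5, 4/5)

Apply the Gram-Schmidt recurrence
  u_1 = v_1
  u_i = v_i − Σ_{j<i} ((v_i · u_j) / (u_j · u_j)) · u_j.

Step by step this gives:
  u_1 = (-2, 2, 0, -2)
  u_2 = (1/3, 2/3, -1, 1/3)
  u_3 = (-1/5, 3/5, 3/5, 4/5)

Orthogonality check:
  u_2 · u_1 = 0 (should be 0)
  u_3 · u_1 = 0 (should be 0)
  u_3 · u_2 = 0 (should be 0)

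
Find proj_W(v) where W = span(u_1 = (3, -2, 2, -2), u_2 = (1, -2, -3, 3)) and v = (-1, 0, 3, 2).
proj_W(v) = (-109/229, 132/229, 181/458, -181/458)

Set up U = [u_1 | ... | u_2] ∈ R^(4×2). The projector onto W = col(U) is P = U (U^T U)^(-1) U^T.
Compute U^T U =
  [21, -5]
  [-5, 23],
and U^T v = (-1, -4).
Solve U^T U · c = U^T v for the coefficients: c = (-43/458, -89/458). The projection is proj_W(v) = U c.
Check: (v - proj_W(v)) · u_1 = 0  (should be 0).
Check: (v - proj_W(v)) · u_2 = 0  (should be 0).
Result: proj_W(v) = (-109/229, 132/229, 181/458, -181/458).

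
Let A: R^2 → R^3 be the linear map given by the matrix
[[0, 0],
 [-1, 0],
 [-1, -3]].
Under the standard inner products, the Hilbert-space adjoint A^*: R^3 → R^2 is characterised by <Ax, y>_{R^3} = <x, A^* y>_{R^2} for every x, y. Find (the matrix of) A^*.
A^* = A^T =
[[0, -1, -1],
 [0, 0, -3]]

For real matrices with standard dot products, the defining identity <Ax, y> = <x, A^* y> gives (Ax)^T y = x^T (A^*) y, i.e. x^T A^T y = x^T (A^*) y. Since this holds for all x, y, we must have A^* = A^T. Therefore
A^* =
[[0, -1, -1],
 [0, 0, -3]].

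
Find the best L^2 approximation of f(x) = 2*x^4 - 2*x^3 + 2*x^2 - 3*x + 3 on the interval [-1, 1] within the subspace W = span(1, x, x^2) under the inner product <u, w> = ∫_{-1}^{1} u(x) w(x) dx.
g(x) = 26*x^2/7 - 21*x/5 + 99/35

The best approximation g ∈ W is the orthogonal projection of f onto W. Writing g = a_0 + a_1 x + a_2 x^2, the coefficients solve the normal equations G · a = b where
  G_{ij} = <φ_i, φ_j> and b_i = <f, φ_i>, with φ_0 = 1, φ_1 = x, φ_2 = x^2.
G =
  [2, 0, 2/3]
  [0, 2/3, 0]
  [2/3, 0, 2/5],
b = (122/15, -14/5, 118/35).
Solving gives a_0 = 99/35, a_1 = -21/5, a_2 = 26/7, so
  g(x) = 26*x^2/7 - 21*x/5 + 99/35.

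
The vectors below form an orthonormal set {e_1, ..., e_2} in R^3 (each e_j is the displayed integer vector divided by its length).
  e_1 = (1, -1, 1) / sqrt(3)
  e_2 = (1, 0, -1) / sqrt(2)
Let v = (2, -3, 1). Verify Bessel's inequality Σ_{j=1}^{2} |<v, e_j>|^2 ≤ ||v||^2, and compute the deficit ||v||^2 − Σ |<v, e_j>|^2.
Σ |<v, e_j>|^2 = 25/2; ||v||^2 = 14; deficit = 3/2

Write each e_j = u_j / sqrt(<u_j, u_j>) where u_j is the displayed integer vector. Then <v, e_j> = <v, u_j> / sqrt(<u_j, u_j>), so |<v, e_j>|^2 = <v, u_j>^2 / <u_j, u_j>.
Coefficients: <v, e_1> = 6/sqrt(3), <v, e_2> = 1/sqrt(2).
Square and sum: Σ |<v, e_j>|^2 = 25/2.
Compute ||v||^2 = v·v = 14.
Deficit = 14 − 25/2 = 3/2 ≥ 0, confirming Bessel's inequality. (The deficit equals ||v − Σ <v,e_j> e_j||^2, the squared distance from v to span{e_j}.)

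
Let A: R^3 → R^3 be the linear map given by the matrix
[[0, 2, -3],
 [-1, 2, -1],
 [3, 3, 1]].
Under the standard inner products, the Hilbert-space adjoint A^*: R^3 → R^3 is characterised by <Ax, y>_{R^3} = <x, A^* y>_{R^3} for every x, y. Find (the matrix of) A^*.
A^* = A^T =
[[0, -1, 3],
 [2, 2, 3],
 [-3, -1, 1]]

For real matrices with standard dot products, the defining identity <Ax, y> = <x, A^* y> gives (Ax)^T y = x^T (A^*) y, i.e. x^T A^T y = x^T (A^*) y. Since this holds for all x, y, we must have A^* = A^T. Therefore
A^* =
[[0, -1, 3],
 [2, 2, 3],
 [-3, -1, 1]].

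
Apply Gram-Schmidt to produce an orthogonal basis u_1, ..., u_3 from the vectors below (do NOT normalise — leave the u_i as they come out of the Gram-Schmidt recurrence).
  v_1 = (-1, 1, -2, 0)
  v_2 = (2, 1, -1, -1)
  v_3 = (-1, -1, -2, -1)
Orthogonal basis:
  u_1 = (-1, 1, -2, 0)
  u_2 = (13/6, 5/6, -2/3, -1)
  u_3 = (-5/41, -65/41, -30/41, -45/41)

Apply the Gram-Schmidt recurrence
  u_1 = v_1
  u_i = v_i − Σ_{j<i} ((v_i · u_j) / (u_j · u_j)) · u_j.

Step by step this gives:
  u_1 = (-1, 1, -2, 0)
  u_2 = (13/6, 5/6, -2/3, -1)
  u_3 = (-5/41, -65/41, -30/41, -45/41)

Orthogonality check:
  u_2 · u_1 = 0 (should be 0)
  u_3 · u_1 = 0 (should be 0)
  u_3 · u_2 = 0 (should be 0)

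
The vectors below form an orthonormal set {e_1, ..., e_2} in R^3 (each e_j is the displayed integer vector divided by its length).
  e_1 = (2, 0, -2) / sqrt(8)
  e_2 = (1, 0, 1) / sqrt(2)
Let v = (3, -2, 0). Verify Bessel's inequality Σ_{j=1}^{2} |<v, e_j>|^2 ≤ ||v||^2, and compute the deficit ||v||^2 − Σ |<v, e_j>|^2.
Σ |<v, e_j>|^2 = 9; ||v||^2 = 13; deficit = 4

Write each e_j = u_j / sqrt(<u_j, u_j>) where u_j is the displayed integer vector. Then <v, e_j> = <v, u_j> / sqrt(<u_j, u_j>), so |<v, e_j>|^2 = <v, u_j>^2 / <u_j, u_j>.
Coefficients: <v, e_1> = 6/sqrt(8), <v, e_2> = 3/sqrt(2).
Square and sum: Σ |<v, e_j>|^2 = 9.
Compute ||v||^2 = v·v = 13.
Deficit = 13 − 9 = 4 ≥ 0, confirming Bessel's inequality. (The deficit equals ||v − Σ <v,e_j> e_j||^2, the squared distance from v to span{e_j}.)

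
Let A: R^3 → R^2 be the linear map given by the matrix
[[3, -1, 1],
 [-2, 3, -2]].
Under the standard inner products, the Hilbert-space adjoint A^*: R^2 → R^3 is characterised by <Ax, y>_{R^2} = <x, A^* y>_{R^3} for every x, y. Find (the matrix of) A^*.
A^* = A^T =
[[3, -2],
 [-1, 3],
 [1, -2]]

For real matrices with standard dot products, the defining identity <Ax, y> = <x, A^* y> gives (Ax)^T y = x^T (A^*) y, i.e. x^T A^T y = x^T (A^*) y. Since this holds for all x, y, we must have A^* = A^T. Therefore
A^* =
[[3, -2],
 [-1, 3],
 [1, -2]].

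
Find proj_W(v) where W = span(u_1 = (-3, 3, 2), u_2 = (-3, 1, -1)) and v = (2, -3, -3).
proj_W(v) = (279/142, -435/142, -210/71)

Set up U = [u_1 | ... | u_2] ∈ R^(3×2). The projector onto W = col(U) is P = U (U^T U)^(-1) U^T.
Compute U^T U =
  [22, 10]
  [10, 11],
and U^T v = (-21, -6).
Solve U^T U · c = U^T v for the coefficients: c = (-171/142, 39/71). The projection is proj_W(v) = U c.
Check: (v - proj_W(v)) · u_1 = 0  (should be 0).
Check: (v - proj_W(v)) · u_2 = 0  (should be 0).
Result: proj_W(v) = (279/142, -435/142, -210/71).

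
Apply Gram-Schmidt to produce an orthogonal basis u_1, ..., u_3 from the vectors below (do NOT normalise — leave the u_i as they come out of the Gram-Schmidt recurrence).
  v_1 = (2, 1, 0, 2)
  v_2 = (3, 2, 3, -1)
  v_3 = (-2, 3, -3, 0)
Orthogonal basis:
  u_1 = (2, 1, 0, 2)
  u_2 = (5/3, 4/3, 3, -7/3)
  u_3 = (-179/171, 632/171, -32/19, -137/171)

Apply the Gram-Schmidt recurrence
  u_1 = v_1
  u_i = v_i − Σ_{j<i} ((v_i · u_j) / (u_j · u_j)) · u_j.

Step by step this gives:
  u_1 = (2, 1, 0, 2)
  u_2 = (5/3, 4/3, 3, -7/3)
  u_3 = (-179/171, 632/171, -32/19, -137/171)

Orthogonality check:
  u_2 · u_1 = 0 (should be 0)
  u_3 · u_1 = 0 (should be 0)
  u_3 · u_2 = 0 (should be 0)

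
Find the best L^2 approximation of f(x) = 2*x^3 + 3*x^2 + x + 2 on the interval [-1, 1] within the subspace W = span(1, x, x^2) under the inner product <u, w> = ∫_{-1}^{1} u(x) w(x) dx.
g(x) = 3*x^2 + 11*x/5 + 2

The best approximation g ∈ W is the orthogonal projection of f onto W. Writing g = a_0 + a_1 x + a_2 x^2, the coefficients solve the normal equations G · a = b where
  G_{ij} = <φ_i, φ_j> and b_i = <f, φ_i>, with φ_0 = 1, φ_1 = x, φ_2 = x^2.
G =
  [2, 0, 2/3]
  [0, 2/3, 0]
  [2/3, 0, 2/5],
b = (6, 22/15, 38/15).
Solving gives a_0 = 2, a_1 = 11/5, a_2 = 3, so
  g(x) = 3*x^2 + 11*x/5 + 2.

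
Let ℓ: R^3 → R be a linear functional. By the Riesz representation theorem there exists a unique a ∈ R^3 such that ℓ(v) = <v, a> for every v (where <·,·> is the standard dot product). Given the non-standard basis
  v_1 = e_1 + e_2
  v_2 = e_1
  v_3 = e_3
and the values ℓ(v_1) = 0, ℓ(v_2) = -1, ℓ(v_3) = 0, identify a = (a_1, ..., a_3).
a = (-1, 1, 0)

Write a = (a_1, ..., a_3) in the standard basis. For each basis vector v_i, ℓ(v_i) = <v_i, a> is a linear equation in the a_j's. Collect the n equations into a matrix system V a = ℓ, where row i of V is v_i (expressed in the standard basis). Since V is invertible (lower-triangular with 1s on the diagonal, up to permutation), solve by back-substitution:
  V =
[[1, 1, 0],
 [1, 0, 0],
 [0, 0, 1]]
  V a = (0, -1, 0)
Solving gives a = (-1, 1, 0).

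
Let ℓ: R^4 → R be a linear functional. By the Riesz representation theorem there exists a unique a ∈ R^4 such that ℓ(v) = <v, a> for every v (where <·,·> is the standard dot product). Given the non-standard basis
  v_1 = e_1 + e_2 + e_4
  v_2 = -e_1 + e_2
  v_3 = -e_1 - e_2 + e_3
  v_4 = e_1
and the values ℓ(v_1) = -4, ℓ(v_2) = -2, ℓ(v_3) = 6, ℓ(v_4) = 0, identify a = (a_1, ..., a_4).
a = (0, -2, 4, -2)

Write a = (a_1, ..., a_4) in the standard basis. For each basis vector v_i, ℓ(v_i) = <v_i, a> is a linear equation in the a_j's. Collect the n equations into a matrix system V a = ℓ, where row i of V is v_i (expressed in the standard basis). Since V is invertible (lower-triangular with 1s on the diagonal, up to permutation), solve by back-substitution:
  V =
[[1, 1, 0, 1],
 [-1, 1, 0, 0],
 [-1, -1, 1, 0],
 [1, 0, 0, 0]]
  V a = (-4, -2, 6, 0)
Solving gives a = (0, -2, 4, -2).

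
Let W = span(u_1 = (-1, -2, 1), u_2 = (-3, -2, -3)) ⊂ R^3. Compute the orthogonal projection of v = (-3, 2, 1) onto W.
proj_W(v) = (-7/29, -2/29, -11/29)

Set up U = [u_1 | ... | u_2] ∈ R^(3×2). The projector onto W = col(U) is P = U (U^T U)^(-1) U^T.
Compute U^T U =
  [6, 4]
  [4, 22],
and U^T v = (0, 2).
Solve U^T U · c = U^T v for the coefficients: c = (-2/29, 3/29). The projection is proj_W(v) = U c.
Check: (v - proj_W(v)) · u_1 = 0  (should be 0).
Check: (v - proj_W(v)) · u_2 = 0  (should be 0).
Result: proj_W(v) = (-7/29, -2/29, -11/29).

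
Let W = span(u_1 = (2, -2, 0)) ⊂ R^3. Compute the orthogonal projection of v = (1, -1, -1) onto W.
proj_W(v) = (1, -1, 0)

Set up U = [u_1 | ... | u_1] ∈ R^(3×1). The projector onto W = col(U) is P = U (U^T U)^(-1) U^T.
Compute U^T U =
  [8],
and U^T v = (4).
Solve U^T U · c = U^T v for the coefficients: c = (1/2). The projection is proj_W(v) = U c.
Check: (v - proj_W(v)) · u_1 = 0  (should be 0).
Result: proj_W(v) = (1, -1, 0).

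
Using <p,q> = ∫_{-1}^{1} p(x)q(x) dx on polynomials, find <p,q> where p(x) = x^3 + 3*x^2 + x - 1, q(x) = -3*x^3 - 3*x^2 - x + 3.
<p,q> = -496/105

Expand the product: p(x)·q(x) = -3*x^6 - 12*x^5 - 13*x^4 + 11*x^2 + 4*x - 3.
∫_{-1}^{1} of each monomial x^k gives [2/(k+1) if k even, 0 if k odd]. Integrating term-by-term (or equivalently evaluating the antiderivative F(x) = -3*x^7/7 - 2*x^6 - 13*x^5/5 + 11*x^3/3 + 2*x^2 - 3*x at the endpoints):
  F(1) − F(−1) = -248/105 − (248/105) = -496/105.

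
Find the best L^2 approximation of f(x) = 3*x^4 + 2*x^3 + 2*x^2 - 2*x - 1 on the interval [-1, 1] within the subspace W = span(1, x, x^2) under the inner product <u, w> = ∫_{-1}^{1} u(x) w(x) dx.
g(x) = 32*x^2/7 - 4*x/5 - 44/35

The best approximation g ∈ W is the orthogonal projection of f onto W. Writing g = a_0 + a_1 x + a_2 x^2, the coefficients solve the normal equations G · a = b where
  G_{ij} = <φ_i, φ_j> and b_i = <f, φ_i>, with φ_0 = 1, φ_1 = x, φ_2 = x^2.
G =
  [2, 0, 2/3]
  [0, 2/3, 0]
  [2/3, 0, 2/5],
b = (8/15, -8/15, 104/105).
Solving gives a_0 = -44/35, a_1 = -4/5, a_2 = 32/7, so
  g(x) = 32*x^2/7 - 4*x/5 - 44/35.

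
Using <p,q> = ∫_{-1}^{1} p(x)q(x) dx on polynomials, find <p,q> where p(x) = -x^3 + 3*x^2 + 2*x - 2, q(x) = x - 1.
<p,q> = 44/15

Expand the product: p(x)·q(x) = -x^4 + 4*x^3 - x^2 - 4*x + 2.
∫_{-1}^{1} of each monomial x^k gives [2/(k+1) if k even, 0 if k odd]. Integrating term-by-term (or equivalently evaluating the antiderivative F(x) = -x^5/5 + x^4 - x^3/3 - 2*x^2 + 2*x at the endpoints):
  F(1) − F(−1) = 7/15 − (-37/15) = 44/15.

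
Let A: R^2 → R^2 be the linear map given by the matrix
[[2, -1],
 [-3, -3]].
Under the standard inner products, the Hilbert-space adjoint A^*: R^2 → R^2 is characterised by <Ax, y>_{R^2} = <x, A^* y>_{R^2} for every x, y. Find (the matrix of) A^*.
A^* = A^T =
[[2, -3],
 [-1, -3]]

For real matrices with standard dot products, the defining identity <Ax, y> = <x, A^* y> gives (Ax)^T y = x^T (A^*) y, i.e. x^T A^T y = x^T (A^*) y. Since this holds for all x, y, we must have A^* = A^T. Therefore
A^* =
[[2, -3],
 [-1, -3]].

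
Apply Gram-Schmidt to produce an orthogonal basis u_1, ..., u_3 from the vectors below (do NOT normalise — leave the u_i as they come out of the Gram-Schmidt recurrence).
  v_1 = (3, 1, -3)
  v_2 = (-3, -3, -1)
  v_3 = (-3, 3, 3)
Orthogonal basis:
  u_1 = (3, 1, -3)
  u_2 = (-30/19, -48/19, -46/19)
  u_3 = (-12/7, 72/35, -36/35)

Apply the Gram-Schmidt recurrence
  u_1 = v_1
  u_i = v_i − Σ_{j<i} ((v_i · u_j) / (u_j · u_j)) · u_j.

Step by step this gives:
  u_1 = (3, 1, -3)
  u_2 = (-30/19, -48/19, -46/19)
  u_3 = (-12/7, 72/35, -36/35)

Orthogonality check:
  u_2 · u_1 = 0 (should be 0)
  u_3 · u_1 = 0 (should be 0)
  u_3 · u_2 = 0 (should be 0)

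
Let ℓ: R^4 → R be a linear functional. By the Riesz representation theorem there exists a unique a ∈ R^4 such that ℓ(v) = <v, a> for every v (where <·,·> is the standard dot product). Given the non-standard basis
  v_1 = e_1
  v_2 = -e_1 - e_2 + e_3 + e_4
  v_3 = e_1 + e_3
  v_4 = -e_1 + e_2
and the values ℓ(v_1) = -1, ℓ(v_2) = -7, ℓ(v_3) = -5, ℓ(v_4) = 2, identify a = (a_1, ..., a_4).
a = (-1, 1, -4, -3)

Write a = (a_1, ..., a_4) in the standard basis. For each basis vector v_i, ℓ(v_i) = <v_i, a> is a linear equation in the a_j's. Collect the n equations into a matrix system V a = ℓ, where row i of V is v_i (expressed in the standard basis). Since V is invertible (lower-triangular with 1s on the diagonal, up to permutation), solve by back-substitution:
  V =
[[1, 0, 0, 0],
 [-1, -1, 1, 1],
 [1, 0, 1, 0],
 [-1, 1, 0, 0]]
  V a = (-1, -7, -5, 2)
Solving gives a = (-1, 1, -4, -3).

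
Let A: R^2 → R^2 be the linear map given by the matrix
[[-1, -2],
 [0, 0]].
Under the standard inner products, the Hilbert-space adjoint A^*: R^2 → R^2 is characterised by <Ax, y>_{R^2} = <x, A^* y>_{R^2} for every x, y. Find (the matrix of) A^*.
A^* = A^T =
[[-1, 0],
 [-2, 0]]

For real matrices with standard dot products, the defining identity <Ax, y> = <x, A^* y> gives (Ax)^T y = x^T (A^*) y, i.e. x^T A^T y = x^T (A^*) y. Since this holds for all x, y, we must have A^* = A^T. Therefore
A^* =
[[-1, 0],
 [-2, 0]].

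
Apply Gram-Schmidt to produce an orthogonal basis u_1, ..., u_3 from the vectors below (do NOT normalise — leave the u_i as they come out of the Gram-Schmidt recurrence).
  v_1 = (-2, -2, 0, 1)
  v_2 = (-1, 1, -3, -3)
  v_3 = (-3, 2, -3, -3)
Orthogonal basis:
  u_1 = (-2, -2, 0, 1)
  u_2 = (-5/3, 1/3, -3, -8/3)
  u_3 = (-211/171, 236/171, 11/19, 50/171)

Apply the Gram-Schmidt recurrence
  u_1 = v_1
  u_i = v_i − Σ_{j<i} ((v_i · u_j) / (u_j · u_j)) · u_j.

Step by step this gives:
  u_1 = (-2, -2, 0, 1)
  u_2 = (-5/3, 1/3, -3, -8/3)
  u_3 = (-211/171, 236/171, 11/19, 50/171)

Orthogonality check:
  u_2 · u_1 = 0 (should be 0)
  u_3 · u_1 = 0 (should be 0)
  u_3 · u_2 = 0 (should be 0)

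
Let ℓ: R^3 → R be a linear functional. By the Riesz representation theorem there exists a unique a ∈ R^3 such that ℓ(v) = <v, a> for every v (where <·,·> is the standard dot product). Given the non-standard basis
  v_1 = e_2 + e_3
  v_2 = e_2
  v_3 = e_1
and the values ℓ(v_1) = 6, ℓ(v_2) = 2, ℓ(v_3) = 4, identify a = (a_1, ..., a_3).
a = (4, 2, 4)

Write a = (a_1, ..., a_3) in the standard basis. For each basis vector v_i, ℓ(v_i) = <v_i, a> is a linear equation in the a_j's. Collect the n equations into a matrix system V a = ℓ, where row i of V is v_i (expressed in the standard basis). Since V is invertible (lower-triangular with 1s on the diagonal, up to permutation), solve by back-substitution:
  V =
[[0, 1, 1],
 [0, 1, 0],
 [1, 0, 0]]
  V a = (6, 2, 4)
Solving gives a = (4, 2, 4).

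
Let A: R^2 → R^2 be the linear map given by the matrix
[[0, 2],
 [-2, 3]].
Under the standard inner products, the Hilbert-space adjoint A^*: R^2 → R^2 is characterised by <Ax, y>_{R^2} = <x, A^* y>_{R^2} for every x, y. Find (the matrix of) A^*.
A^* = A^T =
[[0, -2],
 [2, 3]]

For real matrices with standard dot products, the defining identity <Ax, y> = <x, A^* y> gives (Ax)^T y = x^T (A^*) y, i.e. x^T A^T y = x^T (A^*) y. Since this holds for all x, y, we must have A^* = A^T. Therefore
A^* =
[[0, -2],
 [2, 3]].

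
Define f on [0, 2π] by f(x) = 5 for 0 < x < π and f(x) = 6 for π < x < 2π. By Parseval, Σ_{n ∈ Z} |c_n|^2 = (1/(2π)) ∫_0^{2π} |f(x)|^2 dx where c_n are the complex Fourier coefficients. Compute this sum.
Σ |c_n|^2 = 61/2

Parseval equates the L^2 energy of f (normalised by 1/(2π)) with the ℓ^2 sum of its Fourier coefficients: (1/(2π)) ∫_0^{2π} |f|^2 = Σ |c_n|^2.
Compute the left side: (1/(2π)) [∫_0^π 5^2 dx + ∫_π^{2π} 6^2 dx] = (1/(2π)) · (25π + 36π) = (25 + 36)/2 = 61/2.
So Σ_{n ∈ Z} |c_n|^2 = 61/2.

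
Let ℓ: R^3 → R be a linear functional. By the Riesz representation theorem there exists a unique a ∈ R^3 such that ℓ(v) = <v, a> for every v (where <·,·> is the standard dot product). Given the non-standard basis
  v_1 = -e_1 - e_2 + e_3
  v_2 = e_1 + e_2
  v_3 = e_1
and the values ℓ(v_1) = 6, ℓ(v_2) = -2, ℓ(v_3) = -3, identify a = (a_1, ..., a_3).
a = (-3, 1, 4)

Write a = (a_1, ..., a_3) in the standard basis. For each basis vector v_i, ℓ(v_i) = <v_i, a> is a linear equation in the a_j's. Collect the n equations into a matrix system V a = ℓ, where row i of V is v_i (expressed in the standard basis). Since V is invertible (lower-triangular with 1s on the diagonal, up to permutation), solve by back-substitution:
  V =
[[-1, -1, 1],
 [1, 1, 0],
 [1, 0, 0]]
  V a = (6, -2, -3)
Solving gives a = (-3, 1, 4).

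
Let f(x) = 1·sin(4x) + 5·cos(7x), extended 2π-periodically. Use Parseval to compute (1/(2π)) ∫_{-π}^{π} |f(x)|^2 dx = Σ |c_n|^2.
Σ |c_n|^2 = 13

Expand |f|^2 and use orthogonality of {sin(nx), cos(mx)} on [-π, π]:
  ∫_{-π}^{π} sin(nx)^2 dx = π, ∫ cos(mx)^2 dx = π, and cross terms integrate to 0.
So ∫_{-π}^{π} f(x)^2 dx = 1^2 · π + 5^2 · π = (1 + 25)π.
Divide by 2π: (1 + 25)/2 = 13.
By Parseval, this equals Σ |c_n|^2.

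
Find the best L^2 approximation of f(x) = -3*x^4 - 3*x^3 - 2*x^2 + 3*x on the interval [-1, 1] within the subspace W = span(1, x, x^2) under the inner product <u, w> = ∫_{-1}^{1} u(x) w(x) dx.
g(x) = -32*x^2/7 + 6*x/5 + 9/35

The best approximation g ∈ W is the orthogonal projection of f onto W. Writing g = a_0 + a_1 x + a_2 x^2, the coefficients solve the normal equations G · a = b where
  G_{ij} = <φ_i, φ_j> and b_i = <f, φ_i>, with φ_0 = 1, φ_1 = x, φ_2 = x^2.
G =
  [2, 0, 2/3]
  [0, 2/3, 0]
  [2/3, 0, 2/5],
b = (-38/15, 4/5, -58/35).
Solving gives a_0 = 9/35, a_1 = 6/5, a_2 = -32/7, so
  g(x) = -32*x^2/7 + 6*x/5 + 9/35.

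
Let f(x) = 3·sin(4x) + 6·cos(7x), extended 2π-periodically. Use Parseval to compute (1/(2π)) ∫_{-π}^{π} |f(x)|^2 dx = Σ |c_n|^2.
Σ |c_n|^2 = 45/2

Expand |f|^2 and use orthogonality of {sin(nx), cos(mx)} on [-π, π]:
  ∫_{-π}^{π} sin(nx)^2 dx = π, ∫ cos(mx)^2 dx = π, and cross terms integrate to 0.
So ∫_{-π}^{π} f(x)^2 dx = 3^2 · π + 6^2 · π = (9 + 36)π.
Divide by 2π: (9 + 36)/2 = 45/2.
By Parseval, this equals Σ |c_n|^2.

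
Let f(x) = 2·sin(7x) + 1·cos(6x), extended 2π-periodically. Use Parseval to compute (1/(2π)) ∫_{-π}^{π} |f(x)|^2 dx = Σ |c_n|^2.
Σ |c_n|^2 = 5/2

Expand |f|^2 and use orthogonality of {sin(nx), cos(mx)} on [-π, π]:
  ∫_{-π}^{π} sin(nx)^2 dx = π, ∫ cos(mx)^2 dx = π, and cross terms integrate to 0.
So ∫_{-π}^{π} f(x)^2 dx = 2^2 · π + 1^2 · π = (4 + 1)π.
Divide by 2π: (4 + 1)/2 = 5/2.
By Parseval, this equals Σ |c_n|^2.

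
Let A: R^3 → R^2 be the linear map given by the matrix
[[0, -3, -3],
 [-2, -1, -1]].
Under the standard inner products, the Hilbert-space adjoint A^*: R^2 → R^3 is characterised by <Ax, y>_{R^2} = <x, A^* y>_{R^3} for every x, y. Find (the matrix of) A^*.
A^* = A^T =
[[0, -2],
 [-3, -1],
 [-3, -1]]

For real matrices with standard dot products, the defining identity <Ax, y> = <x, A^* y> gives (Ax)^T y = x^T (A^*) y, i.e. x^T A^T y = x^T (A^*) y. Since this holds for all x, y, we must have A^* = A^T. Therefore
A^* =
[[0, -2],
 [-3, -1],
 [-3, -1]].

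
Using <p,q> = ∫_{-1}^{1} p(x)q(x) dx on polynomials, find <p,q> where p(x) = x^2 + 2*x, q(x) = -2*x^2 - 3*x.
<p,q> = -24/5

Expand the product: p(x)·q(x) = -2*x^4 - 7*x^3 - 6*x^2.
∫_{-1}^{1} of each monomial x^k gives [2/(k+1) if k even, 0 if k odd]. Integrating term-by-term (or equivalently evaluating the antiderivative F(x) = -2*x^5/5 - 7*x^4/4 - 2*x^3 at the endpoints):
  F(1) − F(−1) = -83/20 − (13/20) = -24/5.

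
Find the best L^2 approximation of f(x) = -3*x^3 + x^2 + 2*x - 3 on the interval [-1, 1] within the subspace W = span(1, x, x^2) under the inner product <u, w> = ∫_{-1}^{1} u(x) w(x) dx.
g(x) = x^2 + x/5 - 3

The best approximation g ∈ W is the orthogonal projection of f onto W. Writing g = a_0 + a_1 x + a_2 x^2, the coefficients solve the normal equations G · a = b where
  G_{ij} = <φ_i, φ_j> and b_i = <f, φ_i>, with φ_0 = 1, φ_1 = x, φ_2 = x^2.
G =
  [2, 0, 2/3]
  [0, 2/3, 0]
  [2/3, 0, 2/5],
b = (-16/3, 2/15, -8/5).
Solving gives a_0 = -3, a_1 = 1/5, a_2 = 1, so
  g(x) = x^2 + x/5 - 3.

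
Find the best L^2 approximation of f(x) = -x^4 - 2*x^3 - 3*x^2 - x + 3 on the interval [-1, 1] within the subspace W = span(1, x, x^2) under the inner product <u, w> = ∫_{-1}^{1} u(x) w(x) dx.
g(x) = -27*x^2/7 - 11*x/5 + 108/35

The best approximation g ∈ W is the orthogonal projection of f onto W. Writing g = a_0 + a_1 x + a_2 x^2, the coefficients solve the normal equations G · a = b where
  G_{ij} = <φ_i, φ_j> and b_i = <f, φ_i>, with φ_0 = 1, φ_1 = x, φ_2 = x^2.
G =
  [2, 0, 2/3]
  [0, 2/3, 0]
  [2/3, 0, 2/5],
b = (18/5, -22/15, 18/35).
Solving gives a_0 = 108/35, a_1 = -11/5, a_2 = -27/7, so
  g(x) = -27*x^2/7 - 11*x/5 + 108/35.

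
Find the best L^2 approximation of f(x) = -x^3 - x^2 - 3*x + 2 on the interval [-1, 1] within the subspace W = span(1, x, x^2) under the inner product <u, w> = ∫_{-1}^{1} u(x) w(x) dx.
g(x) = -x^2 - 18*x/5 + 2

The best approximation g ∈ W is the orthogonal projection of f onto W. Writing g = a_0 + a_1 x + a_2 x^2, the coefficients solve the normal equations G · a = b where
  G_{ij} = <φ_i, φ_j> and b_i = <f, φ_i>, with φ_0 = 1, φ_1 = x, φ_2 = x^2.
G =
  [2, 0, 2/3]
  [0, 2/3, 0]
  [2/3, 0, 2/5],
b = (10/3, -12/5, 14/15).
Solving gives a_0 = 2, a_1 = -18/5, a_2 = -1, so
  g(x) = -x^2 - 18*x/5 + 2.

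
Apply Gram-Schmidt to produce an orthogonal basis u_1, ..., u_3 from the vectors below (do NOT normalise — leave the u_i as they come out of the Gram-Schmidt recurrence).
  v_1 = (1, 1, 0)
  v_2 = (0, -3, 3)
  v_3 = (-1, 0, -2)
Orthogonal basis:
  u_1 = (1, 1, 0)
  u_2 = (3/2, -3/2, 3)
  u_3 = (1/3, -1/3, -1/3)

Apply the Gram-Schmidt recurrence
  u_1 = v_1
  u_i = v_i − Σ_{j<i} ((v_i · u_j) / (u_j · u_j)) · u_j.

Step by step this gives:
  u_1 = (1, 1, 0)
  u_2 = (3/2, -3/2, 3)
  u_3 = (1/3, -1/3, -1/3)

Orthogonality check:
  u_2 · u_1 = 0 (should be 0)
  u_3 · u_1 = 0 (should be 0)
  u_3 · u_2 = 0 (should be 0)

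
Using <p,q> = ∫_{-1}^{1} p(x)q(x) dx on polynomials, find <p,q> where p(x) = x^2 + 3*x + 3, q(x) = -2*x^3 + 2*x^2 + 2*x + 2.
<p,q> = 296/15

Expand the product: p(x)·q(x) = -2*x^5 - 4*x^4 + 2*x^3 + 14*x^2 + 12*x + 6.
∫_{-1}^{1} of each monomial x^k gives [2/(k+1) if k even, 0 if k odd]. Integrating term-by-term (or equivalently evaluating the antiderivative F(x) = -x^6/3 - 4*x^5/5 + x^4/2 + 14*x^3/3 + 6*x^2 + 6*x at the endpoints):
  F(1) − F(−1) = 481/30 − (-37/10) = 296/15.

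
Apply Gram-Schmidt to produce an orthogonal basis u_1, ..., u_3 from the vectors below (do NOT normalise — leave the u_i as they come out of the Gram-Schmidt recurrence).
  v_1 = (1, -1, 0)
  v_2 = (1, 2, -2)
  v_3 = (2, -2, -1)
Orthogonal basis:
  u_1 = (1, -1, 0)
  u_2 = (3/2, 3/2, -2)
  u_3 = (-6/17, -6/17, -9/17)

Apply the Gram-Schmidt recurrence
  u_1 = v_1
  u_i = v_i − Σ_{j<i} ((v_i · u_j) / (u_j · u_j)) · u_j.

Step by step this gives:
  u_1 = (1, -1, 0)
  u_2 = (3/2, 3/2, -2)
  u_3 = (-6/17, -6/17, -9/17)

Orthogonality check:
  u_2 · u_1 = 0 (should be 0)
  u_3 · u_1 = 0 (should be 0)
  u_3 · u_2 = 0 (should be 0)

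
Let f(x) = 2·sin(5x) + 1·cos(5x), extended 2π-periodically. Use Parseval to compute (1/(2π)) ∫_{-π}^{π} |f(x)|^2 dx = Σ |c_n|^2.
Σ |c_n|^2 = 5/2

Expand |f|^2 and use orthogonality of {sin(nx), cos(mx)} on [-π, π]:
  ∫_{-π}^{π} sin(nx)^2 dx = π, ∫ cos(mx)^2 dx = π, and cross terms integrate to 0.
So ∫_{-π}^{π} f(x)^2 dx = 2^2 · π + 1^2 · π = (4 + 1)π.
Divide by 2π: (4 + 1)/2 = 5/2.
By Parseval, this equals Σ |c_n|^2.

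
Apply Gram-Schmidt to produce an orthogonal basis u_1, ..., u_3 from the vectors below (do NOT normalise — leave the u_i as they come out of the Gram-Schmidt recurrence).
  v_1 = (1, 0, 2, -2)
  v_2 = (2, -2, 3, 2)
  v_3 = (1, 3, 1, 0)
Orthogonal basis:
  u_1 = (1, 0, 2, -2)
  u_2 = (14/9, -2, 19/9, 26/9)
  u_3 = (148/173, 477/173, 102/173, 176/173)

Apply the Gram-Schmidt recurrence
  u_1 = v_1
  u_i = v_i − Σ_{j<i} ((v_i · u_j) / (u_j · u_j)) · u_j.

Step by step this gives:
  u_1 = (1, 0, 2, -2)
  u_2 = (14/9, -2, 19/9, 26/9)
  u_3 = (148/173, 477/173, 102/173, 176/173)

Orthogonality check:
  u_2 · u_1 = 0 (should be 0)
  u_3 · u_1 = 0 (should be 0)
  u_3 · u_2 = 0 (should be 0)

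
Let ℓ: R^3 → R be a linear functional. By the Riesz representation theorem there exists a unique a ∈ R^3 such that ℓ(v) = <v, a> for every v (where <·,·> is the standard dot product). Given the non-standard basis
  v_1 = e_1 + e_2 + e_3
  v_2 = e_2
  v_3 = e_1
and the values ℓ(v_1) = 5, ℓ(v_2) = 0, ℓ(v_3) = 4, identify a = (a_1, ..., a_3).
a = (4, 0, 1)

Write a = (a_1, ..., a_3) in the standard basis. For each basis vector v_i, ℓ(v_i) = <v_i, a> is a linear equation in the a_j's. Collect the n equations into a matrix system V a = ℓ, where row i of V is v_i (expressed in the standard basis). Since V is invertible (lower-triangular with 1s on the diagonal, up to permutation), solve by back-substitution:
  V =
[[1, 1, 1],
 [0, 1, 0],
 [1, 0, 0]]
  V a = (5, 0, 4)
Solving gives a = (4, 0, 1).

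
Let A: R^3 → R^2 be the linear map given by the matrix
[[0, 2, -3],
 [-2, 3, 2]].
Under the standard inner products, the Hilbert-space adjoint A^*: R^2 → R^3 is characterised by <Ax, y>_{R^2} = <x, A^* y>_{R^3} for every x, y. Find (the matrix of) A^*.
A^* = A^T =
[[0, -2],
 [2, 3],
 [-3, 2]]

For real matrices with standard dot products, the defining identity <Ax, y> = <x, A^* y> gives (Ax)^T y = x^T (A^*) y, i.e. x^T A^T y = x^T (A^*) y. Since this holds for all x, y, we must have A^* = A^T. Therefore
A^* =
[[0, -2],
 [2, 3],
 [-3, 2]].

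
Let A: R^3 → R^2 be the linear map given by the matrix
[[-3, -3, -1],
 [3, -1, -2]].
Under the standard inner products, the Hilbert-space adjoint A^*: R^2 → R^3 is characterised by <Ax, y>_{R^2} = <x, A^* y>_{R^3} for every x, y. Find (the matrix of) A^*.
A^* = A^T =
[[-3, 3],
 [-3, -1],
 [-1, -2]]

For real matrices with standard dot products, the defining identity <Ax, y> = <x, A^* y> gives (Ax)^T y = x^T (A^*) y, i.e. x^T A^T y = x^T (A^*) y. Since this holds for all x, y, we must have A^* = A^T. Therefore
A^* =
[[-3, 3],
 [-3, -1],
 [-1, -2]].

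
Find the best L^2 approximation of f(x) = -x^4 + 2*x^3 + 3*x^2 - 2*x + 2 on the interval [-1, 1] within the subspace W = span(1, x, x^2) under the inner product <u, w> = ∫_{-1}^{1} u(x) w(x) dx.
g(x) = 15*x^2/7 - 4*x/5 + 73/35

The best approximation g ∈ W is the orthogonal projection of f onto W. Writing g = a_0 + a_1 x + a_2 x^2, the coefficients solve the normal equations G · a = b where
  G_{ij} = <φ_i, φ_j> and b_i = <f, φ_i>, with φ_0 = 1, φ_1 = x, φ_2 = x^2.
G =
  [2, 0, 2/3]
  [0, 2/3, 0]
  [2/3, 0, 2/5],
b = (28/5, -8/15, 236/105).
Solving gives a_0 = 73/35, a_1 = -4/5, a_2 = 15/7, so
  g(x) = 15*x^2/7 - 4*x/5 + 73/35.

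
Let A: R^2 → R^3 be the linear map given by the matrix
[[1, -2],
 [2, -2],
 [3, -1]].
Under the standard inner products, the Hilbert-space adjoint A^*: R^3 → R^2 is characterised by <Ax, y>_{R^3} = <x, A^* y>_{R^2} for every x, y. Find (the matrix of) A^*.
A^* = A^T =
[[1, 2, 3],
 [-2, -2, -1]]

For real matrices with standard dot products, the defining identity <Ax, y> = <x, A^* y> gives (Ax)^T y = x^T (A^*) y, i.e. x^T A^T y = x^T (A^*) y. Since this holds for all x, y, we must have A^* = A^T. Therefore
A^* =
[[1, 2, 3],
 [-2, -2, -1]].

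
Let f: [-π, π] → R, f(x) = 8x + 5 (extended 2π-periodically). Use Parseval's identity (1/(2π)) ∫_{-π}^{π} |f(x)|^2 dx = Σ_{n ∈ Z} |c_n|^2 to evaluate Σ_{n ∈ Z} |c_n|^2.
Σ |c_n|^2 = 64π^2/3 + 25

Expand and integrate term by term over [-π, π]:
  ∫ (8x)^2 dx = 64·(2π^3/3); ∫ 2·8·(5)·x dx = 0 (odd integrand); ∫ 5^2 dx = 25·2π.
So (1/(2π)) ∫_{-π}^{π} (8x + 5)^2 dx = 64π^2/3 + 25 = 64π^2/3 + 25.
Parseval ⇒ Σ |c_n|^2 = 64π^2/3 + 25.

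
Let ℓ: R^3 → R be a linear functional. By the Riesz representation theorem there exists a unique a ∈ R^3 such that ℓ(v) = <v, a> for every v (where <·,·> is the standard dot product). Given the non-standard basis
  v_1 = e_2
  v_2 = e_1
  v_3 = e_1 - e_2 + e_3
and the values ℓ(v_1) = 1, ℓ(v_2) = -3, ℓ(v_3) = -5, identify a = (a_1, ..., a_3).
a = (-3, 1, -1)

Write a = (a_1, ..., a_3) in the standard basis. For each basis vector v_i, ℓ(v_i) = <v_i, a> is a linear equation in the a_j's. Collect the n equations into a matrix system V a = ℓ, where row i of V is v_i (expressed in the standard basis). Since V is invertible (lower-triangular with 1s on the diagonal, up to permutation), solve by back-substitution:
  V =
[[0, 1, 0],
 [1, 0, 0],
 [1, -1, 1]]
  V a = (1, -3, -5)
Solving gives a = (-3, 1, -1).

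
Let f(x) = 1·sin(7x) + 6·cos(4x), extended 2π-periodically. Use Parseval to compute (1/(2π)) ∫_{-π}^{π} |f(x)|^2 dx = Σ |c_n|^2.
Σ |c_n|^2 = 37/2

Expand |f|^2 and use orthogonality of {sin(nx), cos(mx)} on [-π, π]:
  ∫_{-π}^{π} sin(nx)^2 dx = π, ∫ cos(mx)^2 dx = π, and cross terms integrate to 0.
So ∫_{-π}^{π} f(x)^2 dx = 1^2 · π + 6^2 · π = (1 + 36)π.
Divide by 2π: (1 + 36)/2 = 37/2.
By Parseval, this equals Σ |c_n|^2.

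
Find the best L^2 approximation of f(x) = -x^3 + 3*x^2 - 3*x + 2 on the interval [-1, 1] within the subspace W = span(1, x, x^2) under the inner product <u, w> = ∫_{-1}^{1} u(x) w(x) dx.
g(x) = 3*x^2 - 18*x/5 + 2

The best approximation g ∈ W is the orthogonal projection of f onto W. Writing g = a_0 + a_1 x + a_2 x^2, the coefficients solve the normal equations G · a = b where
  G_{ij} = <φ_i, φ_j> and b_i = <f, φ_i>, with φ_0 = 1, φ_1 = x, φ_2 = x^2.
G =
  [2, 0, 2/3]
  [0, 2/3, 0]
  [2/3, 0, 2/5],
b = (6, -12/5, 38/15).
Solving gives a_0 = 2, a_1 = -18/5, a_2 = 3, so
  g(x) = 3*x^2 - 18*x/5 + 2.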